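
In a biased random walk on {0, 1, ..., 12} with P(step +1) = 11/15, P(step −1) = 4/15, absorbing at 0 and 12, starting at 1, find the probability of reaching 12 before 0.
P(hit 12 before 0) = (1 − (4/11)^1) / (1 − (4/11)^12) = 285311670611/448344514215

Let u_k denote P(reach 12 before 0 | start at k). Boundary: u_0 = 0, u_12 = 1. Recurrence: u_k = 11/15·u_{k+1} + 4/15·u_{k-1} for 1 ≤ k ≤ 11. Try u_k = A + B·r^k with r = q/p = (4/15)/(11/15) = 4/11. Substitution satisfies the recurrence; boundary conditions give:
  u_k = (1 − r^k) / (1 − r^N) = (1 − (4/11)^1) / (1 − (4/11)^12) = 285311670611/448344514215.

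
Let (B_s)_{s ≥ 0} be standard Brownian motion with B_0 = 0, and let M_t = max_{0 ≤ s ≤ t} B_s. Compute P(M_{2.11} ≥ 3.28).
P(M_{2.11} ≥ 3.28) = 2·P(B_{2.11} ≥ 3.28) = 2(1 − Φ(3.28/√2.11)) ≈ 0.0239

By the reflection principle for Brownian motion, P(M_t ≥ a) = 2 · P(B_t ≥ a) for a ≥ 0. Since B_t ~ N(0, t), P(B_t ≥ 3.28) = 1 − Φ(3.28/√t) = 1 − Φ(3.28/√2.11) = 1 − Φ(2.2580). So
  P(M_{2.11} ≥ 3.28) = 2(1 − Φ(2.2580)) ≈ 0.0239.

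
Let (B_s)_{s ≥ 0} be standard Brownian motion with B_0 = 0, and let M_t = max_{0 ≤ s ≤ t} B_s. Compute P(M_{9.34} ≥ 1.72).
P(M_{9.34} ≥ 1.72) = 2·P(B_{9.34} ≥ 1.72) = 2(1 − Φ(1.72/√9.34)) ≈ 0.5736

By the reflection principle for Brownian motion, P(M_t ≥ a) = 2 · P(B_t ≥ a) for a ≥ 0. Since B_t ~ N(0, t), P(B_t ≥ 1.72) = 1 − Φ(1.72/√t) = 1 − Φ(1.72/√9.34) = 1 − Φ(0.5628). So
  P(M_{9.34} ≥ 1.72) = 2(1 − Φ(0.5628)) ≈ 0.5736.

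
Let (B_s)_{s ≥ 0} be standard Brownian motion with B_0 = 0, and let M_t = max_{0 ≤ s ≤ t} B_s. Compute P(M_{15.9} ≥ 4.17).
P(M_{15.9} ≥ 4.17) = 2·P(B_{15.9} ≥ 4.17) = 2(1 − Φ(4.17/√15.9)) ≈ 0.2957

By the reflection principle for Brownian motion, P(M_t ≥ a) = 2 · P(B_t ≥ a) for a ≥ 0. Since B_t ~ N(0, t), P(B_t ≥ 4.17) = 1 − Φ(4.17/√t) = 1 − Φ(4.17/√15.9) = 1 − Φ(1.0458). So
  P(M_{15.9} ≥ 4.17) = 2(1 − Φ(1.0458)) ≈ 0.2957.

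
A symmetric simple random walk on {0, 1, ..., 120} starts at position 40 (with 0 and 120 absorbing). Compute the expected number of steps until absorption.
E[τ | X_0 = 40] = 3200

Let v_k = E[τ | X_0 = k]. Boundary: v_0 = v_120 = 0. Recurrence: v_k = 1 + (v_{k-1} + v_{k+1})/2 for 1 ≤ k ≤ 119. The particular solution to v_k − (v_{k-1} + v_{k+1})/2 = 1 is v_k = −k^2. Adding homogeneous solution A + B k and matching boundaries gives v_k = k (120 − k). Substituting k = 40: v_40 = 40 · 80 = 3200.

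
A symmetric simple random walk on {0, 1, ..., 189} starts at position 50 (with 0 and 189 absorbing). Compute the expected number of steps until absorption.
E[τ | X_0 = 50] = 6950

Let v_k = E[τ | X_0 = k]. Boundary: v_0 = v_189 = 0. Recurrence: v_k = 1 + (v_{k-1} + v_{k+1})/2 for 1 ≤ k ≤ 188. The particular solution to v_k − (v_{k-1} + v_{k+1})/2 = 1 is v_k = −k^2. Adding homogeneous solution A + B k and matching boundaries gives v_k = k (189 − k). Substituting k = 50: v_50 = 50 · 139 = 6950.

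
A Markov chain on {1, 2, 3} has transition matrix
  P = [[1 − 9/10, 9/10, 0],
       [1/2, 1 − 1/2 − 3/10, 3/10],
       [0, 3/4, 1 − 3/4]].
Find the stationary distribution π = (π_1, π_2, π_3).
π = (25/88, 45/88, 9/44)

This is a birth-death chain on three states, which satisfies detailed balance: π_1 · P_{12} = π_2 · P_{21} and π_2 · P_{23} = π_3 · P_{32}.
From π_1 · 9/10 = π_2 · 1/2: π_2/π_1 = (9/10)/(1/2) = 9/5.
From π_2 · 3/10 = π_3 · 3/4: π_3/π_2 = (3/10)/(3/4) = 2/5.
Take π_1 proportional to 1; then unnormalized π = (1, 9/5, 18/25). Normalize by dividing by the sum 88/25:
  π = (25/88, 45/88, 9/44).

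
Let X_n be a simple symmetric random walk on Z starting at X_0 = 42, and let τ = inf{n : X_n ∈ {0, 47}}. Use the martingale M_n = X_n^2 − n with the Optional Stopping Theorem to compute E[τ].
E[τ] = 210

M_n = X_n^2 − n is a martingale (since E[X_{n+1}^2 | F_n] = X_n^2 + 1). By OST (τ has finite mean in a bounded region), E[M_τ] = E[M_0] = X_0^2 − 0 = 42^2 = 1764. Also E[M_τ] = E[X_τ^2] − E[τ]. The walk exits at 0 or 47, with P(hit 47 first) = 42/47, so E[X_τ^2] = 47^2 · 42/47 + 0 = 1974. Thus E[τ] = E[X_τ^2] − E[M_τ] = 1974 − 1764 = 210 = 42(47 − 42) = 210.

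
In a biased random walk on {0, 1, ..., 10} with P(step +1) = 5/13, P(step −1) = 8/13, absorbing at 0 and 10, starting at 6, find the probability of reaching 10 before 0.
P(hit 10 before 0) = (1 − (8/5)^6) / (1 − (8/5)^10) = 3950625/27281441

Let u_k denote P(reach 10 before 0 | start at k). Boundary: u_0 = 0, u_10 = 1. Recurrence: u_k = 5/13·u_{k+1} + 8/13·u_{k-1} for 1 ≤ k ≤ 9. Try u_k = A + B·r^k with r = q/p = (8/13)/(5/13) = 8/5. Substitution satisfies the recurrence; boundary conditions give:
  u_k = (1 − r^k) / (1 − r^N) = (1 − (8/5)^6) / (1 − (8/5)^10) = 3950625/27281441.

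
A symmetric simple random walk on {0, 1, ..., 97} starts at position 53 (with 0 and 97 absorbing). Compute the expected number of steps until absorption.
E[τ | X_0 = 53] = 2332

Let v_k = E[τ | X_0 = k]. Boundary: v_0 = v_97 = 0. Recurrence: v_k = 1 + (v_{k-1} + v_{k+1})/2 for 1 ≤ k ≤ 96. The particular solution to v_k − (v_{k-1} + v_{k+1})/2 = 1 is v_k = −k^2. Adding homogeneous solution A + B k and matching boundaries gives v_k = k (97 − k). Substituting k = 53: v_53 = 53 · 44 = 2332.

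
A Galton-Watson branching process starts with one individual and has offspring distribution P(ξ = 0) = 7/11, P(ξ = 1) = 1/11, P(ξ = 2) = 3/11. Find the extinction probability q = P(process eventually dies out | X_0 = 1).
q = 1

Mean offspring μ = 0·7/11 + 1·1/11 + 2·3/11 = 7/11 ≤ 1. For μ ≤ 1 with offspring not concentrated at 1, the Galton-Watson process goes extinct almost surely, so q = 1.
(Algebraic check: The pgf is f(s) = 7/11 + 1/11·s + 3/11·s². The extinction probability q is the smallest fixed point of f in [0, 1]. Setting s = f(s):
  3/11·s² + (1/11 − 1)·s + 7/11 = 0
  3/11·s² − (7/11 + 3/11)·s + 7/11 = 0
which factors as (s − 1)·(3/11·s − 7/11) = 0, giving roots s = 1 and s = (7/11)/(3/11) = 7/3. Since 7/3 ≥ 1, the smallest root in [0, 1] is s = 1.)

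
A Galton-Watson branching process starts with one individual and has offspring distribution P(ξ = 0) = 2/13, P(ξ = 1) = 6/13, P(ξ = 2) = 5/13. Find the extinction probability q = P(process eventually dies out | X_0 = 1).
q = 2/5

The pgf is f(s) = 2/13 + 6/13·s + 5/13·s². The extinction probability q is the smallest fixed point of f in [0, 1]. Setting s = f(s):
  5/13·s² + (6/13 − 1)·s + 2/13 = 0
  5/13·s² − (2/13 + 5/13)·s + 2/13 = 0
which factors as (s − 1)·(5/13·s − 2/13) = 0, giving roots s = 1 and s = (2/13)/(5/13) = 2/5.
Mean offspring μ = 6/13 + 2·5/13 = 16/13 > 1 (supercritical), so q < 1. The extinction probability is the smaller root: q = (2/13)/(5/13) = 2/5.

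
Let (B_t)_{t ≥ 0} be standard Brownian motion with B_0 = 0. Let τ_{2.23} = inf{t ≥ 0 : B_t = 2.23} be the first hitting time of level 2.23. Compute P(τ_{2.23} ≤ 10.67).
P(τ_{2.23} ≤ 10.67) = 2(1 − Φ(2.23/√10.67)) = 2(1 − Φ(0.6827)) ≈ 0.4948

By the reflection principle for standard BM, P(τ_b ≤ t) = 2 · P(B_t ≥ b). Since B_t ~ N(0, t), P(B_t ≥ 2.23) = 1 − Φ(2.23/√t) = 1 − Φ(2.23/√10.67) = 1 − Φ(0.6827) ≈ 0.24740. Doubling: P(τ_{2.23} ≤ 10.67) ≈ 2 · 0.24740 = 0.49480 ≈ 0.4948.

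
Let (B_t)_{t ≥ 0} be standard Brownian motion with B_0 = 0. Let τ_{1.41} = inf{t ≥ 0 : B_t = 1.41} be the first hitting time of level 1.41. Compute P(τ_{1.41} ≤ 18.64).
P(τ_{1.41} ≤ 18.64) = 2(1 − Φ(1.41/√18.64)) = 2(1 − Φ(0.3266)) ≈ 0.7440

By the reflection principle for standard BM, P(τ_b ≤ t) = 2 · P(B_t ≥ b). Since B_t ~ N(0, t), P(B_t ≥ 1.41) = 1 − Φ(1.41/√t) = 1 − Φ(1.41/√18.64) = 1 − Φ(0.3266) ≈ 0.37199. Doubling: P(τ_{1.41} ≤ 18.64) ≈ 2 · 0.37199 = 0.74398 ≈ 0.7440.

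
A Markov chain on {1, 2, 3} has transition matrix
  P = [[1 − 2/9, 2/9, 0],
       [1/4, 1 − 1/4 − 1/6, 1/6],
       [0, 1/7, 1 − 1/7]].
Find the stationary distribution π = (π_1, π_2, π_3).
π = (27/79, 24/79, 28/79)

This is a birth-death chain on three states, which satisfies detailed balance: π_1 · P_{12} = π_2 · P_{21} and π_2 · P_{23} = π_3 · P_{32}.
From π_1 · 2/9 = π_2 · 1/4: π_2/π_1 = (2/9)/(1/4) = 8/9.
From π_2 · 1/6 = π_3 · 1/7: π_3/π_2 = (1/6)/(1/7) = 7/6.
Take π_1 proportional to 1; then unnormalized π = (1, 8/9, 28/27). Normalize by dividing by the sum 79/27:
  π = (27/79, 24/79, 28/79).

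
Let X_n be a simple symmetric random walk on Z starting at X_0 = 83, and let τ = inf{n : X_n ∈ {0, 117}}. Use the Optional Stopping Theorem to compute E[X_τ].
E[X_τ] = 83

X_n is a martingale and τ is a bounded-mean stopping time (indeed τ is finite a.s. with bounded expectation since the walk is in a bounded region). By the OST, E[X_τ] = E[X_0] = 83. Equivalently: E[X_τ] = 117 · P(hit 117 first) + 0 · P(hit 0 first) = 117 · (83/117) = 83.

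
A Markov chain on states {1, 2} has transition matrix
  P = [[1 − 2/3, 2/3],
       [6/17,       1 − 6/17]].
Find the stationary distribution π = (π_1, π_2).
π_1 = 9/26, π_2 = 17/26

Solve πP = π with π_1 + π_2 = 1. From πP = π: π_1 · (1 − 2/3) + π_2 · 6/17 = π_1 ⇒ π_2 · 6/17 = π_1 · 2/3 ⇒ π_2/π_1 = (2/3)/(6/17) = 17/9. Together with π_1 + π_2 = 1:
  π_1 = (6/17)/(2/3 + 6/17) = (6/17)/(52/51) = 9/26,
  π_2 = (2/3)/(2/3 + 6/17) = (2/3)/(52/51) = 17/26.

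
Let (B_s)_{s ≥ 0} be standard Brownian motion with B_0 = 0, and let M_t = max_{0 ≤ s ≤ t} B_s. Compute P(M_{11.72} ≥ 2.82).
P(M_{11.72} ≥ 2.82) = 2·P(B_{11.72} ≥ 2.82) = 2(1 − Φ(2.82/√11.72)) ≈ 0.4101

By the reflection principle for Brownian motion, P(M_t ≥ a) = 2 · P(B_t ≥ a) for a ≥ 0. Since B_t ~ N(0, t), P(B_t ≥ 2.82) = 1 − Φ(2.82/√t) = 1 − Φ(2.82/√11.72) = 1 − Φ(0.8237). So
  P(M_{11.72} ≥ 2.82) = 2(1 − Φ(0.8237)) ≈ 0.4101.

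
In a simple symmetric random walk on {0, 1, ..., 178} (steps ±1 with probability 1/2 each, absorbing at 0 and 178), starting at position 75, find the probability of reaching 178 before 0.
P(hit 178 before 0) = 75/178

Let u_k = P(hit 178 before 0 | start at k). Then u_0 = 0, u_178 = 1, and u_k = u_{k-1}/2 + u_{k+1}/2 for 1 ≤ k ≤ 177. This harmonic recurrence is solved by u_k = k/178, giving u_75 = 75/178.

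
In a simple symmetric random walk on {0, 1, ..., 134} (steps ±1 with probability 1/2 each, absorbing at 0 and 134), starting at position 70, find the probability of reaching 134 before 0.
P(hit 134 before 0) = 70/134 = 35/67

Let u_k = P(hit 134 before 0 | start at k). Then u_0 = 0, u_134 = 1, and u_k = u_{k-1}/2 + u_{k+1}/2 for 1 ≤ k ≤ 133. This harmonic recurrence is solved by u_k = k/134, giving u_70 = 70/134 = 35/67.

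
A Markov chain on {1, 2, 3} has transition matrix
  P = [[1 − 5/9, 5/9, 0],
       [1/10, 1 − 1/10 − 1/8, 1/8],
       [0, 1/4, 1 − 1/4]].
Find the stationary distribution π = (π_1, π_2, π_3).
π = (3/28, 25/42, 25/84)

This is a birth-death chain on three states, which satisfies detailed balance: π_1 · P_{12} = π_2 · P_{21} and π_2 · P_{23} = π_3 · P_{32}.
From π_1 · 5/9 = π_2 · 1/10: π_2/π_1 = (5/9)/(1/10) = 50/9.
From π_2 · 1/8 = π_3 · 1/4: π_3/π_2 = (1/8)/(1/4) = 1/2.
Take π_1 proportional to 1; then unnormalized π = (1, 50/9, 25/9). Normalize by dividing by the sum 28/3:
  π = (3/28, 25/42, 25/84).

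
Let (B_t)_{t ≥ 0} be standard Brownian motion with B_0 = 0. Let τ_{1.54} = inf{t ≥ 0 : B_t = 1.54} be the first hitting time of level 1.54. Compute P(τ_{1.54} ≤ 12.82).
P(τ_{1.54} ≤ 12.82) = 2(1 − Φ(1.54/√12.82)) = 2(1 − Φ(0.4301)) ≈ 0.6671

By the reflection principle for standard BM, P(τ_b ≤ t) = 2 · P(B_t ≥ b). Since B_t ~ N(0, t), P(B_t ≥ 1.54) = 1 − Φ(1.54/√t) = 1 − Φ(1.54/√12.82) = 1 − Φ(0.4301) ≈ 0.33356. Doubling: P(τ_{1.54} ≤ 12.82) ≈ 2 · 0.33356 = 0.66712 ≈ 0.6671.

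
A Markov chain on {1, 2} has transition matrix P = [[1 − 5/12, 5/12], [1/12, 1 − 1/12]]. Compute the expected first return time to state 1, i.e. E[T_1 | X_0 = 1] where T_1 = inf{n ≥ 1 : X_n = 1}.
E[T_1 | X_0 = 1] = 1/π_1 = 6

For an irreducible recurrent Markov chain with stationary distribution π, E[T_i | X_0 = i] = 1/π_i (Kac's formula). Here π_1 = (1/12)/(5/12 + 1/12) = (1/12)/(1/2) = 1/6, so E[T_1 | X_0 = 1] = 1/π_1 = (5/12 + 1/12)/(1/12) = (1/2)/(1/12) = 6.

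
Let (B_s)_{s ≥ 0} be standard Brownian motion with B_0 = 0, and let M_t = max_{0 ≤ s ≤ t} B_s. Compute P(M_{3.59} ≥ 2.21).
P(M_{3.59} ≥ 2.21) = 2·P(B_{3.59} ≥ 2.21) = 2(1 − Φ(2.21/√3.59)) ≈ 0.2435

By the reflection principle for Brownian motion, P(M_t ≥ a) = 2 · P(B_t ≥ a) for a ≥ 0. Since B_t ~ N(0, t), P(B_t ≥ 2.21) = 1 − Φ(2.21/√t) = 1 − Φ(2.21/√3.59) = 1 − Φ(1.1664). So
  P(M_{3.59} ≥ 2.21) = 2(1 − Φ(1.1664)) ≈ 0.2435.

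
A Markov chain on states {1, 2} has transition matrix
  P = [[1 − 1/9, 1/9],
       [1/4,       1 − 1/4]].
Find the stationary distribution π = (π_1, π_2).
π_1 = 9/13, π_2 = 4/13

Solve πP = π with π_1 + π_2 = 1. From πP = π: π_1 · (1 − 1/9) + π_2 · 1/4 = π_1 ⇒ π_2 · 1/4 = π_1 · 1/9 ⇒ π_2/π_1 = (1/9)/(1/4) = 4/9. Together with π_1 + π_2 = 1:
  π_1 = (1/4)/(1/9 + 1/4) = (1/4)/(13/36) = 9/13,
  π_2 = (1/9)/(1/9 + 1/4) = (1/9)/(13/36) = 4/13.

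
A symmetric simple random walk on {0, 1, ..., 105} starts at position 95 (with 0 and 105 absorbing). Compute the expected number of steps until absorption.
E[τ | X_0 = 95] = 950

Let v_k = E[τ | X_0 = k]. Boundary: v_0 = v_105 = 0. Recurrence: v_k = 1 + (v_{k-1} + v_{k+1})/2 for 1 ≤ k ≤ 104. The particular solution to v_k − (v_{k-1} + v_{k+1})/2 = 1 is v_k = −k^2. Adding homogeneous solution A + B k and matching boundaries gives v_k = k (105 − k). Substituting k = 95: v_95 = 95 · 10 = 950.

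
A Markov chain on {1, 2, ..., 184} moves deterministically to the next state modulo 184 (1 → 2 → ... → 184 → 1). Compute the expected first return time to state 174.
E[T_174 | X_0 = 174] = 184

The chain cycles deterministically, so starting at state 174 it returns in exactly 184 steps. Equivalently, the stationary distribution is uniform π_j = 1/184 for every state j, so by Kac's formula E[T_174] = 1/π_174 = 184.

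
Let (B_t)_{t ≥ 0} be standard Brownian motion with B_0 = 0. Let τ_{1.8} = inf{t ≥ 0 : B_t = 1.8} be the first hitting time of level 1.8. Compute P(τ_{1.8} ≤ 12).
P(τ_{1.8} ≤ 12) = 2(1 − Φ(1.8/√12)) = 2(1 − Φ(0.5196)) ≈ 0.6033

By the reflection principle for standard BM, P(τ_b ≤ t) = 2 · P(B_t ≥ b). Since B_t ~ N(0, t), P(B_t ≥ 1.8) = 1 − Φ(1.8/√t) = 1 − Φ(1.8/√12) = 1 − Φ(0.5196) ≈ 0.30167. Doubling: P(τ_{1.8} ≤ 12) ≈ 2 · 0.30167 = 0.60334 ≈ 0.6033.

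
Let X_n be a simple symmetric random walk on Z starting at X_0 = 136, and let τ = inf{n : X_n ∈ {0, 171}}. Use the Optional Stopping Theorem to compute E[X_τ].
E[X_τ] = 136

X_n is a martingale and τ is a bounded-mean stopping time (indeed τ is finite a.s. with bounded expectation since the walk is in a bounded region). By the OST, E[X_τ] = E[X_0] = 136. Equivalently: E[X_τ] = 171 · P(hit 171 first) + 0 · P(hit 0 first) = 171 · (136/171) = 136.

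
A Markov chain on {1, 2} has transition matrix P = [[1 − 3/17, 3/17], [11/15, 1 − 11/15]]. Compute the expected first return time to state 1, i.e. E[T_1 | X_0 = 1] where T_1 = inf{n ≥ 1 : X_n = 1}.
E[T_1 | X_0 = 1] = 1/π_1 = 232/187

For an irreducible recurrent Markov chain with stationary distribution π, E[T_i | X_0 = i] = 1/π_i (Kac's formula). Here π_1 = (11/15)/(3/17 + 11/15) = (11/15)/(232/255) = 187/232, so E[T_1 | X_0 = 1] = 1/π_1 = (3/17 + 11/15)/(11/15) = (232/255)/(11/15) = 232/187.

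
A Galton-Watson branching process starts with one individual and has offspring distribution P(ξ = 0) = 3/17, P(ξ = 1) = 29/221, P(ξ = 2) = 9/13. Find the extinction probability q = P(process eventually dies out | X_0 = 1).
q = 13/51

The pgf is f(s) = 3/17 + 29/221·s + 9/13·s². The extinction probability q is the smallest fixed point of f in [0, 1]. Setting s = f(s):
  9/13·s² + (29/221 − 1)·s + 3/17 = 0
  9/13·s² − (3/17 + 9/13)·s + 3/17 = 0
which factors as (s − 1)·(9/13·s − 3/17) = 0, giving roots s = 1 and s = (3/17)/(9/13) = 13/51.
Mean offspring μ = 29/221 + 2·9/13 = 335/221 > 1 (supercritical), so q < 1. The extinction probability is the smaller root: q = (3/17)/(9/13) = 13/51.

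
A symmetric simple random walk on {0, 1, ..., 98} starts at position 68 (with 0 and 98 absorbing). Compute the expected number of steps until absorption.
E[τ | X_0 = 68] = 2040

Let v_k = E[τ | X_0 = k]. Boundary: v_0 = v_98 = 0. Recurrence: v_k = 1 + (v_{k-1} + v_{k+1})/2 for 1 ≤ k ≤ 97. The particular solution to v_k − (v_{k-1} + v_{k+1})/2 = 1 is v_k = −k^2. Adding homogeneous solution A + B k and matching boundaries gives v_k = k (98 − k). Substituting k = 68: v_68 = 68 · 30 = 2040.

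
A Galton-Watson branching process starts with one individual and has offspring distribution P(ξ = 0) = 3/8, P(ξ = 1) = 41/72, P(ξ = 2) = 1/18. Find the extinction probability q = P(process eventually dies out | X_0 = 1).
q = 1

Mean offspring μ = 0·3/8 + 1·41/72 + 2·1/18 = 49/72 ≤ 1. For μ ≤ 1 with offspring not concentrated at 1, the Galton-Watson process goes extinct almost surely, so q = 1.
(Algebraic check: The pgf is f(s) = 3/8 + 41/72·s + 1/18·s². The extinction probability q is the smallest fixed point of f in [0, 1]. Setting s = f(s):
  1/18·s² + (41/72 − 1)·s + 3/8 = 0
  1/18·s² − (3/8 + 1/18)·s + 3/8 = 0
which factors as (s − 1)·(1/18·s − 3/8) = 0, giving roots s = 1 and s = (3/8)/(1/18) = 27/4. Since 27/4 ≥ 1, the smallest root in [0, 1] is s = 1.)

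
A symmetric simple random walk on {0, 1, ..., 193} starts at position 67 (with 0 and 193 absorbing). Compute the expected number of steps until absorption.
E[τ | X_0 = 67] = 8442

Let v_k = E[τ | X_0 = k]. Boundary: v_0 = v_193 = 0. Recurrence: v_k = 1 + (v_{k-1} + v_{k+1})/2 for 1 ≤ k ≤ 192. The particular solution to v_k − (v_{k-1} + v_{k+1})/2 = 1 is v_k = −k^2. Adding homogeneous solution A + B k and matching boundaries gives v_k = k (193 − k). Substituting k = 67: v_67 = 67 · 126 = 8442.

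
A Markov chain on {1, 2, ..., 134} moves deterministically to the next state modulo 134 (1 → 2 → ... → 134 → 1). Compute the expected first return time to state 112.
E[T_112 | X_0 = 112] = 134

The chain cycles deterministically, so starting at state 112 it returns in exactly 134 steps. Equivalently, the stationary distribution is uniform π_j = 1/134 for every state j, so by Kac's formula E[T_112] = 1/π_112 = 134.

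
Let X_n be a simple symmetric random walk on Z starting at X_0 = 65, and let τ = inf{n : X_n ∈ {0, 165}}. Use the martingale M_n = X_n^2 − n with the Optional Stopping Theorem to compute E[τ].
E[τ] = 6500

M_n = X_n^2 − n is a martingale (since E[X_{n+1}^2 | F_n] = X_n^2 + 1). By OST (τ has finite mean in a bounded region), E[M_τ] = E[M_0] = X_0^2 − 0 = 65^2 = 4225. Also E[M_τ] = E[X_τ^2] − E[τ]. The walk exits at 0 or 165, with P(hit 165 first) = 65/165, so E[X_τ^2] = 165^2 · 65/165 + 0 = 10725. Thus E[τ] = E[X_τ^2] − E[M_τ] = 10725 − 4225 = 6500 = 65(165 − 65) = 6500.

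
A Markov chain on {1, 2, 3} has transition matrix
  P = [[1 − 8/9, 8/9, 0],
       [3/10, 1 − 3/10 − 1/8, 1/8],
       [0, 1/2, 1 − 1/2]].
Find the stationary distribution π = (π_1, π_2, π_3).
π = (27/127, 80/127, 20/127)

This is a birth-death chain on three states, which satisfies detailed balance: π_1 · P_{12} = π_2 · P_{21} and π_2 · P_{23} = π_3 · P_{32}.
From π_1 · 8/9 = π_2 · 3/10: π_2/π_1 = (8/9)/(3/10) = 80/27.
From π_2 · 1/8 = π_3 · 1/2: π_3/π_2 = (1/8)/(1/2) = 1/4.
Take π_1 proportional to 1; then unnormalized π = (1, 80/27, 20/27). Normalize by dividing by the sum 127/27:
  π = (27/127, 80/127, 20/127).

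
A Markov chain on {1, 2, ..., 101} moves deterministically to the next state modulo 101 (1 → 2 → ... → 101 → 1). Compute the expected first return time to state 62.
E[T_62 | X_0 = 62] = 101

The chain cycles deterministically, so starting at state 62 it returns in exactly 101 steps. Equivalently, the stationary distribution is uniform π_j = 1/101 for every state j, so by Kac's formula E[T_62] = 1/π_62 = 101.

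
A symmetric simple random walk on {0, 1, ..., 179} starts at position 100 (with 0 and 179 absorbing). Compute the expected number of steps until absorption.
E[τ | X_0 = 100] = 7900

Let v_k = E[τ | X_0 = k]. Boundary: v_0 = v_179 = 0. Recurrence: v_k = 1 + (v_{k-1} + v_{k+1})/2 for 1 ≤ k ≤ 178. The particular solution to v_k − (v_{k-1} + v_{k+1})/2 = 1 is v_k = −k^2. Adding homogeneous solution A + B k and matching boundaries gives v_k = k (179 − k). Substituting k = 100: v_100 = 100 · 79 = 7900.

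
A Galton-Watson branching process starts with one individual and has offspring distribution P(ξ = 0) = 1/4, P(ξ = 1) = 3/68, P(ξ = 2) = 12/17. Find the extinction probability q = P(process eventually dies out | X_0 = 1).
q = 17/48

The pgf is f(s) = 1/4 + 3/68·s + 12/17·s². The extinction probability q is the smallest fixed point of f in [0, 1]. Setting s = f(s):
  12/17·s² + (3/68 − 1)·s + 1/4 = 0
  12/17·s² − (1/4 + 12/17)·s + 1/4 = 0
which factors as (s − 1)·(12/17·s − 1/4) = 0, giving roots s = 1 and s = (1/4)/(12/17) = 17/48.
Mean offspring μ = 3/68 + 2·12/17 = 99/68 > 1 (supercritical), so q < 1. The extinction probability is the smaller root: q = (1/4)/(12/17) = 17/48.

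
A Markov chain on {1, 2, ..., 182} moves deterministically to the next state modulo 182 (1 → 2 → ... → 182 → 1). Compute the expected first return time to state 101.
E[T_101 | X_0 = 101] = 182

The chain cycles deterministically, so starting at state 101 it returns in exactly 182 steps. Equivalently, the stationary distribution is uniform π_j = 1/182 for every state j, so by Kac's formula E[T_101] = 1/π_101 = 182.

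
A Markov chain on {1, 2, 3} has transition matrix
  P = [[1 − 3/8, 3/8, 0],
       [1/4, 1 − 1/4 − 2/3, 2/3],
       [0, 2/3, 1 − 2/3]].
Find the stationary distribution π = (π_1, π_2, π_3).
π = (1/4, 3/8, 3/8)

This is a birth-death chain on three states, which satisfies detailed balance: π_1 · P_{12} = π_2 · P_{21} and π_2 · P_{23} = π_3 · P_{32}.
From π_1 · 3/8 = π_2 · 1/4: π_2/π_1 = (3/8)/(1/4) = 3/2.
From π_2 · 2/3 = π_3 · 2/3: π_3/π_2 = (2/3)/(2/3) = 1.
Take π_1 proportional to 1; then unnormalized π = (1, 3/2, 3/2). Normalize by dividing by the sum 4:
  π = (1/4, 3/8, 3/8).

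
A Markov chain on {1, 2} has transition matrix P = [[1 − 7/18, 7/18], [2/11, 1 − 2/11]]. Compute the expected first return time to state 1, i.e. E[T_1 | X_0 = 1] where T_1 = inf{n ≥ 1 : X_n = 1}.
E[T_1 | X_0 = 1] = 1/π_1 = 113/36

For an irreducible recurrent Markov chain with stationary distribution π, E[T_i | X_0 = i] = 1/π_i (Kac's formula). Here π_1 = (2/11)/(7/18 + 2/11) = (2/11)/(113/198) = 36/113, so E[T_1 | X_0 = 1] = 1/π_1 = (7/18 + 2/11)/(2/11) = (113/198)/(2/11) = 113/36.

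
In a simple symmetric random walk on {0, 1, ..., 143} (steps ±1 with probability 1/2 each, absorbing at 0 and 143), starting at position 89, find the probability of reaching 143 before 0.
P(hit 143 before 0) = 89/143

Let u_k = P(hit 143 before 0 | start at k). Then u_0 = 0, u_143 = 1, and u_k = u_{k-1}/2 + u_{k+1}/2 for 1 ≤ k ≤ 142. This harmonic recurrence is solved by u_k = k/143, giving u_89 = 89/143.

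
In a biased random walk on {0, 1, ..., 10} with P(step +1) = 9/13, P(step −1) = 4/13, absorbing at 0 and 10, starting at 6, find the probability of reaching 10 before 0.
P(hit 10 before 0) = (1 − (4/9)^6) / (1 − (4/9)^10) = 53229393/53626705

Let u_k denote P(reach 10 before 0 | start at k). Boundary: u_0 = 0, u_10 = 1. Recurrence: u_k = 9/13·u_{k+1} + 4/13·u_{k-1} for 1 ≤ k ≤ 9. Try u_k = A + B·r^k with r = q/p = (4/13)/(9/13) = 4/9. Substitution satisfies the recurrence; boundary conditions give:
  u_k = (1 − r^k) / (1 − r^N) = (1 − (4/9)^6) / (1 − (4/9)^10) = 53229393/53626705.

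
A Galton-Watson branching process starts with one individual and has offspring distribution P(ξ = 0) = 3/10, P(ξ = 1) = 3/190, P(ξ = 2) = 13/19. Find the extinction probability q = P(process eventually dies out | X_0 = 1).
q = 57/130

The pgf is f(s) = 3/10 + 3/190·s + 13/19·s². The extinction probability q is the smallest fixed point of f in [0, 1]. Setting s = f(s):
  13/19·s² + (3/190 − 1)·s + 3/10 = 0
  13/19·s² − (3/10 + 13/19)·s + 3/10 = 0
which factors as (s − 1)·(13/19·s − 3/10) = 0, giving roots s = 1 and s = (3/10)/(13/19) = 57/130.
Mean offspring μ = 3/190 + 2·13/19 = 263/190 > 1 (supercritical), so q < 1. The extinction probability is the smaller root: q = (3/10)/(13/19) = 57/130.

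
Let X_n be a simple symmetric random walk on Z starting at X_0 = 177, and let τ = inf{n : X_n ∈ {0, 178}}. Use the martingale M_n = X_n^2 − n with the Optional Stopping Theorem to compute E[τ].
E[τ] = 177

M_n = X_n^2 − n is a martingale (since E[X_{n+1}^2 | F_n] = X_n^2 + 1). By OST (τ has finite mean in a bounded region), E[M_τ] = E[M_0] = X_0^2 − 0 = 177^2 = 31329. Also E[M_τ] = E[X_τ^2] − E[τ]. The walk exits at 0 or 178, with P(hit 178 first) = 177/178, so E[X_τ^2] = 178^2 · 177/178 + 0 = 31506. Thus E[τ] = E[X_τ^2] − E[M_τ] = 31506 − 31329 = 177 = 177(178 − 177) = 177.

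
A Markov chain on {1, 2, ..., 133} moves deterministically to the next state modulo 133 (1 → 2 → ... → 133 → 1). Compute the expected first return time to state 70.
E[T_70 | X_0 = 70] = 133

The chain cycles deterministically, so starting at state 70 it returns in exactly 133 steps. Equivalently, the stationary distribution is uniform π_j = 1/133 for every state j, so by Kac's formula E[T_70] = 1/π_70 = 133.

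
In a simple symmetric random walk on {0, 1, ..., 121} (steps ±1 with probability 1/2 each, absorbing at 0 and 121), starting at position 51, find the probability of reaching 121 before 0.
P(hit 121 before 0) = 51/121

Let u_k = P(hit 121 before 0 | start at k). Then u_0 = 0, u_121 = 1, and u_k = u_{k-1}/2 + u_{k+1}/2 for 1 ≤ k ≤ 120. This harmonic recurrence is solved by u_k = k/121, giving u_51 = 51/121.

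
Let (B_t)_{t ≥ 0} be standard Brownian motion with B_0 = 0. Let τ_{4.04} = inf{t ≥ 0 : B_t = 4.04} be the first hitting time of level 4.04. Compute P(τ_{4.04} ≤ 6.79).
P(τ_{4.04} ≤ 6.79) = 2(1 − Φ(4.04/√6.79)) = 2(1 − Φ(1.5504)) ≈ 0.1210

By the reflection principle for standard BM, P(τ_b ≤ t) = 2 · P(B_t ≥ b). Since B_t ~ N(0, t), P(B_t ≥ 4.04) = 1 − Φ(4.04/√t) = 1 − Φ(4.04/√6.79) = 1 − Φ(1.5504) ≈ 0.06052. Doubling: P(τ_{4.04} ≤ 6.79) ≈ 2 · 0.06052 = 0.12104 ≈ 0.1210.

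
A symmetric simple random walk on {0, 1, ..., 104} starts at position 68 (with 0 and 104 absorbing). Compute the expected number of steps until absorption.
E[τ | X_0 = 68] = 2448

Let v_k = E[τ | X_0 = k]. Boundary: v_0 = v_104 = 0. Recurrence: v_k = 1 + (v_{k-1} + v_{k+1})/2 for 1 ≤ k ≤ 103. The particular solution to v_k − (v_{k-1} + v_{k+1})/2 = 1 is v_k = −k^2. Adding homogeneous solution A + B k and matching boundaries gives v_k = k (104 − k). Substituting k = 68: v_68 = 68 · 36 = 2448.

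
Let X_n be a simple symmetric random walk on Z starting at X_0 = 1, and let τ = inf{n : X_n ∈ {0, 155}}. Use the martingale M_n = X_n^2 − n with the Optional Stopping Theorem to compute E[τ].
E[τ] = 154

M_n = X_n^2 − n is a martingale (since E[X_{n+1}^2 | F_n] = X_n^2 + 1). By OST (τ has finite mean in a bounded region), E[M_τ] = E[M_0] = X_0^2 − 0 = 1^2 = 1. Also E[M_τ] = E[X_τ^2] − E[τ]. The walk exits at 0 or 155, with P(hit 155 first) = 1/155, so E[X_τ^2] = 155^2 · 1/155 + 0 = 155. Thus E[τ] = E[X_τ^2] − E[M_τ] = 155 − 1 = 154 = 1(155 − 1) = 154.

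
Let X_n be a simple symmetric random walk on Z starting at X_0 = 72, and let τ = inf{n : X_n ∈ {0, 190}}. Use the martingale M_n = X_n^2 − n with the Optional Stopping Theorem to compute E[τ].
E[τ] = 8496

M_n = X_n^2 − n is a martingale (since E[X_{n+1}^2 | F_n] = X_n^2 + 1). By OST (τ has finite mean in a bounded region), E[M_τ] = E[M_0] = X_0^2 − 0 = 72^2 = 5184. Also E[M_τ] = E[X_τ^2] − E[τ]. The walk exits at 0 or 190, with P(hit 190 first) = 72/190, so E[X_τ^2] = 190^2 · 72/190 + 0 = 13680. Thus E[τ] = E[X_τ^2] − E[M_τ] = 13680 − 5184 = 8496 = 72(190 − 72) = 8496.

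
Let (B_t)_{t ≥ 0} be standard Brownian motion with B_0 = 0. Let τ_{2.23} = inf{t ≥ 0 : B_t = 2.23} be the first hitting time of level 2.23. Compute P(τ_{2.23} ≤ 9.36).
P(τ_{2.23} ≤ 9.36) = 2(1 − Φ(2.23/√9.36)) = 2(1 − Φ(0.7289)) ≈ 0.4661

By the reflection principle for standard BM, P(τ_b ≤ t) = 2 · P(B_t ≥ b). Since B_t ~ N(0, t), P(B_t ≥ 2.23) = 1 − Φ(2.23/√t) = 1 − Φ(2.23/√9.36) = 1 − Φ(0.7289) ≈ 0.23303. Doubling: P(τ_{2.23} ≤ 9.36) ≈ 2 · 0.23303 = 0.46606 ≈ 0.4661.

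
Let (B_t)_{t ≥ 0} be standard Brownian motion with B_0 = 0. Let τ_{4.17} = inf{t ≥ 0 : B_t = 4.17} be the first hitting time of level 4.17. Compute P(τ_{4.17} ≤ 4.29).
P(τ_{4.17} ≤ 4.29) = 2(1 − Φ(4.17/√4.29)) = 2(1 − Φ(2.0133)) ≈ 0.0441

By the reflection principle for standard BM, P(τ_b ≤ t) = 2 · P(B_t ≥ b). Since B_t ~ N(0, t), P(B_t ≥ 4.17) = 1 − Φ(4.17/√t) = 1 − Φ(4.17/√4.29) = 1 − Φ(2.0133) ≈ 0.02204. Doubling: P(τ_{4.17} ≤ 4.29) ≈ 2 · 0.02204 = 0.04408 ≈ 0.0441.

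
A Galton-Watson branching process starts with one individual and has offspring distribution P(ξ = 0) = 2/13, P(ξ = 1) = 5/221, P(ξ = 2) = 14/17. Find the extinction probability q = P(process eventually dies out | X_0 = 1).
q = 17/91

The pgf is f(s) = 2/13 + 5/221·s + 14/17·s². The extinction probability q is the smallest fixed point of f in [0, 1]. Setting s = f(s):
  14/17·s² + (5/221 − 1)·s + 2/13 = 0
  14/17·s² − (2/13 + 14/17)·s + 2/13 = 0
which factors as (s − 1)·(14/17·s − 2/13) = 0, giving roots s = 1 and s = (2/13)/(14/17) = 17/91.
Mean offspring μ = 5/221 + 2·14/17 = 369/221 > 1 (supercritical), so q < 1. The extinction probability is the smaller root: q = (2/13)/(14/17) = 17/91.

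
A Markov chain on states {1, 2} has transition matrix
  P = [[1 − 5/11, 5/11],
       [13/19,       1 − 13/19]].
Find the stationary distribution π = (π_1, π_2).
π_1 = 143/238, π_2 = 95/238

Solve πP = π with π_1 + π_2 = 1. From πP = π: π_1 · (1 − 5/11) + π_2 · 13/19 = π_1 ⇒ π_2 · 13/19 = π_1 · 5/11 ⇒ π_2/π_1 = (5/11)/(13/19) = 95/143. Together with π_1 + π_2 = 1:
  π_1 = (13/19)/(5/11 + 13/19) = (13/19)/(238/209) = 143/238,
  π_2 = (5/11)/(5/11 + 13/19) = (5/11)/(238/209) = 95/238.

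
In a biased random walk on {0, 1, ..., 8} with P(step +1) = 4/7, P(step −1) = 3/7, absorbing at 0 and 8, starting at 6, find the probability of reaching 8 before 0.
P(hit 8 before 0) = (1 − (3/4)^6) / (1 − (3/4)^8) = 7696/8425

Let u_k denote P(reach 8 before 0 | start at k). Boundary: u_0 = 0, u_8 = 1. Recurrence: u_k = 4/7·u_{k+1} + 3/7·u_{k-1} for 1 ≤ k ≤ 7. Try u_k = A + B·r^k with r = q/p = (3/7)/(4/7) = 3/4. Substitution satisfies the recurrence; boundary conditions give:
  u_k = (1 − r^k) / (1 − r^N) = (1 − (3/4)^6) / (1 − (3/4)^8) = 7696/8425.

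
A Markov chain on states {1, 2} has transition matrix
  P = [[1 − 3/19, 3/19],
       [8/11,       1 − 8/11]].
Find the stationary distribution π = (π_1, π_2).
π_1 = 152/185, π_2 = 33/185

Solve πP = π with π_1 + π_2 = 1. From πP = π: π_1 · (1 − 3/19) + π_2 · 8/11 = π_1 ⇒ π_2 · 8/11 = π_1 · 3/19 ⇒ π_2/π_1 = (3/19)/(8/11) = 33/152. Together with π_1 + π_2 = 1:
  π_1 = (8/11)/(3/19 + 8/11) = (8/11)/(185/209) = 152/185,
  π_2 = (3/19)/(3/19 + 8/11) = (3/19)/(185/209) = 33/185.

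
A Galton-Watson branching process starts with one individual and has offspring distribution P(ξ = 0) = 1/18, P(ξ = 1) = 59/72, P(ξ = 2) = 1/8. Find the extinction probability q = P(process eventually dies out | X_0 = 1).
q = 4/9

The pgf is f(s) = 1/18 + 59/72·s + 1/8·s². The extinction probability q is the smallest fixed point of f in [0, 1]. Setting s = f(s):
  1/8·s² + (59/72 − 1)·s + 1/18 = 0
  1/8·s² − (1/18 + 1/8)·s + 1/18 = 0
which factors as (s − 1)·(1/8·s − 1/18) = 0, giving roots s = 1 and s = (1/18)/(1/8) = 4/9.
Mean offspring μ = 59/72 + 2·1/8 = 77/72 > 1 (supercritical), so q < 1. The extinction probability is the smaller root: q = (1/18)/(1/8) = 4/9.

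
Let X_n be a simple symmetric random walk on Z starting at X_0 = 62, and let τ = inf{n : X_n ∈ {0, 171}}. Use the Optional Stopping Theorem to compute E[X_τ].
E[X_τ] = 62

X_n is a martingale and τ is a bounded-mean stopping time (indeed τ is finite a.s. with bounded expectation since the walk is in a bounded region). By the OST, E[X_τ] = E[X_0] = 62. Equivalently: E[X_τ] = 171 · P(hit 171 first) + 0 · P(hit 0 first) = 171 · (62/171) = 62.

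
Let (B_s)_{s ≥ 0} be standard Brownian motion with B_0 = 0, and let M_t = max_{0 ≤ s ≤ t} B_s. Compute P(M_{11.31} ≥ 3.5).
P(M_{11.31} ≥ 3.5) = 2·P(B_{11.31} ≥ 3.5) = 2(1 − Φ(3.5/√11.31)) ≈ 0.2980

By the reflection principle for Brownian motion, P(M_t ≥ a) = 2 · P(B_t ≥ a) for a ≥ 0. Since B_t ~ N(0, t), P(B_t ≥ 3.5) = 1 − Φ(3.5/√t) = 1 − Φ(3.5/√11.31) = 1 − Φ(1.0407). So
  P(M_{11.31} ≥ 3.5) = 2(1 − Φ(1.0407)) ≈ 0.2980.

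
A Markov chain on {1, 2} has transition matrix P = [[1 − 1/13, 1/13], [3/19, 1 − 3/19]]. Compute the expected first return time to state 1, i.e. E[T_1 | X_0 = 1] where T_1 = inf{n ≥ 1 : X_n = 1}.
E[T_1 | X_0 = 1] = 1/π_1 = 58/39

For an irreducible recurrent Markov chain with stationary distribution π, E[T_i | X_0 = i] = 1/π_i (Kac's formula). Here π_1 = (3/19)/(1/13 + 3/19) = (3/19)/(58/247) = 39/58, so E[T_1 | X_0 = 1] = 1/π_1 = (1/13 + 3/19)/(3/19) = (58/247)/(3/19) = 58/39.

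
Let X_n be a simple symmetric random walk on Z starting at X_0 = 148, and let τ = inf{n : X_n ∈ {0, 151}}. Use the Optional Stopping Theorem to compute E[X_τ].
E[X_τ] = 148

X_n is a martingale and τ is a bounded-mean stopping time (indeed τ is finite a.s. with bounded expectation since the walk is in a bounded region). By the OST, E[X_τ] = E[X_0] = 148. Equivalently: E[X_τ] = 151 · P(hit 151 first) + 0 · P(hit 0 first) = 151 · (148/151) = 148.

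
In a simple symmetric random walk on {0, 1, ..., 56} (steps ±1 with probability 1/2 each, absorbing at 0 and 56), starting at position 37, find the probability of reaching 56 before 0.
P(hit 56 before 0) = 37/56

Let u_k = P(hit 56 before 0 | start at k). Then u_0 = 0, u_56 = 1, and u_k = u_{k-1}/2 + u_{k+1}/2 for 1 ≤ k ≤ 55. This harmonic recurrence is solved by u_k = k/56, giving u_37 = 37/56.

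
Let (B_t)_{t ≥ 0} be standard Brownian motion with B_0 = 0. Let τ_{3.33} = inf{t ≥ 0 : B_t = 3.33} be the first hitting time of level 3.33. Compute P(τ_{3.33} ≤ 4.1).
P(τ_{3.33} ≤ 4.1) = 2(1 − Φ(3.33/√4.1)) = 2(1 − Φ(1.6446)) ≈ 0.1001

By the reflection principle for standard BM, P(τ_b ≤ t) = 2 · P(B_t ≥ b). Since B_t ~ N(0, t), P(B_t ≥ 3.33) = 1 − Φ(3.33/√t) = 1 − Φ(3.33/√4.1) = 1 − Φ(1.6446) ≈ 0.05003. Doubling: P(τ_{3.33} ≤ 4.1) ≈ 2 · 0.05003 = 0.10006 ≈ 0.1001.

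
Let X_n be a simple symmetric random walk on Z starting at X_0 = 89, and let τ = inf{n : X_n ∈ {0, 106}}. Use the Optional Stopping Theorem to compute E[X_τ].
E[X_τ] = 89

X_n is a martingale and τ is a bounded-mean stopping time (indeed τ is finite a.s. with bounded expectation since the walk is in a bounded region). By the OST, E[X_τ] = E[X_0] = 89. Equivalently: E[X_τ] = 106 · P(hit 106 first) + 0 · P(hit 0 first) = 106 · (89/106) = 89.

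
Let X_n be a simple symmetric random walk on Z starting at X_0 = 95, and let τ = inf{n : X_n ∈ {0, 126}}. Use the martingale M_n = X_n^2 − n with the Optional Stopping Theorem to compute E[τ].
E[τ] = 2945

M_n = X_n^2 − n is a martingale (since E[X_{n+1}^2 | F_n] = X_n^2 + 1). By OST (τ has finite mean in a bounded region), E[M_τ] = E[M_0] = X_0^2 − 0 = 95^2 = 9025. Also E[M_τ] = E[X_τ^2] − E[τ]. The walk exits at 0 or 126, with P(hit 126 first) = 95/126, so E[X_τ^2] = 126^2 · 95/126 + 0 = 11970. Thus E[τ] = E[X_τ^2] − E[M_τ] = 11970 − 9025 = 2945 = 95(126 − 95) = 2945.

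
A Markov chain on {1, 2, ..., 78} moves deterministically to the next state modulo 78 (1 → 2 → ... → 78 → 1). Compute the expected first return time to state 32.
E[T_32 | X_0 = 32] = 78

The chain cycles deterministically, so starting at state 32 it returns in exactly 78 steps. Equivalently, the stationary distribution is uniform π_j = 1/78 for every state j, so by Kac's formula E[T_32] = 1/π_32 = 78.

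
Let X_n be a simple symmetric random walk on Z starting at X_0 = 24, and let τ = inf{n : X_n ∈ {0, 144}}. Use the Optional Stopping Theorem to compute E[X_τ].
E[X_τ] = 24

X_n is a martingale and τ is a bounded-mean stopping time (indeed τ is finite a.s. with bounded expectation since the walk is in a bounded region). By the OST, E[X_τ] = E[X_0] = 24. Equivalently: E[X_τ] = 144 · P(hit 144 first) + 0 · P(hit 0 first) = 144 · (24/144) = 24.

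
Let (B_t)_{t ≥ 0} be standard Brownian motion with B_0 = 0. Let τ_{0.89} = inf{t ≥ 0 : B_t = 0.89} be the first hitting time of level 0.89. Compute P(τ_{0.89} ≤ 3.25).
P(τ_{0.89} ≤ 3.25) = 2(1 − Φ(0.89/√3.25)) = 2(1 − Φ(0.4937)) ≈ 0.6215

By the reflection principle for standard BM, P(τ_b ≤ t) = 2 · P(B_t ≥ b). Since B_t ~ N(0, t), P(B_t ≥ 0.89) = 1 − Φ(0.89/√t) = 1 − Φ(0.89/√3.25) = 1 − Φ(0.4937) ≈ 0.31076. Doubling: P(τ_{0.89} ≤ 3.25) ≈ 2 · 0.31076 = 0.62152 ≈ 0.6215.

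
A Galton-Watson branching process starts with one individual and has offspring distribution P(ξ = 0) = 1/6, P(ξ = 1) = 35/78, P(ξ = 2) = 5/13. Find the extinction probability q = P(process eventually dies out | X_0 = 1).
q = 13/30

The pgf is f(s) = 1/6 + 35/78·s + 5/13·s². The extinction probability q is the smallest fixed point of f in [0, 1]. Setting s = f(s):
  5/13·s² + (35/78 − 1)·s + 1/6 = 0
  5/13·s² − (1/6 + 5/13)·s + 1/6 = 0
which factors as (s − 1)·(5/13·s − 1/6) = 0, giving roots s = 1 and s = (1/6)/(5/13) = 13/30.
Mean offspring μ = 35/78 + 2·5/13 = 95/78 > 1 (supercritical), so q < 1. The extinction probability is the smaller root: q = (1/6)/(5/13) = 13/30.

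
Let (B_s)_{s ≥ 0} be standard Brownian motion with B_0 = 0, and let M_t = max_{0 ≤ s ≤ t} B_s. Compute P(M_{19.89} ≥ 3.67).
P(M_{19.89} ≥ 3.67) = 2·P(B_{19.89} ≥ 3.67) = 2(1 − Φ(3.67/√19.89)) ≈ 0.4106

By the reflection principle for Brownian motion, P(M_t ≥ a) = 2 · P(B_t ≥ a) for a ≥ 0. Since B_t ~ N(0, t), P(B_t ≥ 3.67) = 1 − Φ(3.67/√t) = 1 − Φ(3.67/√19.89) = 1 − Φ(0.8229). So
  P(M_{19.89} ≥ 3.67) = 2(1 − Φ(0.8229)) ≈ 0.4106.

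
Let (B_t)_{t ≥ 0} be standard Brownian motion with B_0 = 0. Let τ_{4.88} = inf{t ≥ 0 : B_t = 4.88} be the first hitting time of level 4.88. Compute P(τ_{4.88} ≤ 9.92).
P(τ_{4.88} ≤ 9.92) = 2(1 − Φ(4.88/√9.92)) = 2(1 − Φ(1.5494)) ≈ 0.1213

By the reflection principle for standard BM, P(τ_b ≤ t) = 2 · P(B_t ≥ b). Since B_t ~ N(0, t), P(B_t ≥ 4.88) = 1 − Φ(4.88/√t) = 1 − Φ(4.88/√9.92) = 1 − Φ(1.5494) ≈ 0.06064. Doubling: P(τ_{4.88} ≤ 9.92) ≈ 2 · 0.06064 = 0.12128 ≈ 0.1213.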